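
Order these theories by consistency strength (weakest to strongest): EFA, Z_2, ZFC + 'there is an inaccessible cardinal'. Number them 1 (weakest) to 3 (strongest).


Ordering by consistency strength:
1. EFA
2. Z_2
3. ZFC + 'there is an inaccessible cardinal'


EFA=1, Z_2=2, ZFC + 'there is an inaccessible cardinal'=3


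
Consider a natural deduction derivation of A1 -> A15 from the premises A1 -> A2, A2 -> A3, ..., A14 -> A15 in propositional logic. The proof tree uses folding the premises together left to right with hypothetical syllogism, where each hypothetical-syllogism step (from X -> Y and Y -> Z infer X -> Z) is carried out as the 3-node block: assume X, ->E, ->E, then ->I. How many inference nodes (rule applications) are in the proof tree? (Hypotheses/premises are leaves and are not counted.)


There are 14 premises in the chain. The first HS step combines premises 1 and 2; each further premise needs one more HS step.
So 14 premises require 14 - 1 = 13 hypothetical-syllogism steps.
Each HS step uses 3 inference nodes (->E, ->E, ->I).
13 * 3 = 39 total inference nodes.

39


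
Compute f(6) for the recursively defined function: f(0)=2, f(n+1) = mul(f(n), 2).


f(0) = 2
f(1) = mul(f(0), 2) = mul(2, 2) = 4
f(2) = mul(f(1), 2) = mul(4, 2) = 8
f(3) = mul(f(2), 2) = mul(8, 2) = 16
f(4) = mul(f(3), 2) = mul(16, 2) = 32
f(5) = mul(f(4), 2) = mul(32, 2) = 64
f(6) = mul(f(5), 2) = mul(64, 2) = 128


128


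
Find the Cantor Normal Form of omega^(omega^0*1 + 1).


omega^(omega^0*1 + 1):
omega^0 = 1, so the exponent is 1 + 1 = 2 (finite ordinal addition).
Result = omega^2, already a single CNF term.

omega^2


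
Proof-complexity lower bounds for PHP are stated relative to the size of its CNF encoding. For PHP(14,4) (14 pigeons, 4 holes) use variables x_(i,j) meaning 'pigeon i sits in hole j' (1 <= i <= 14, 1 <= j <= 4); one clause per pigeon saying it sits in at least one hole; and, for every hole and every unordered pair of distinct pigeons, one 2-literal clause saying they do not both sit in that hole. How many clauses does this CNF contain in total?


PHP(14,4): 14 pigeons, 4 holes, 14*4 = 56 variables.
- pigeon clauses: one per pigeon -> 14 clauses
- hole clauses: 4 holes * C(14,2) = 4 * 91 -> 364 clauses
Total clauses = 14 + 364 = 378

378


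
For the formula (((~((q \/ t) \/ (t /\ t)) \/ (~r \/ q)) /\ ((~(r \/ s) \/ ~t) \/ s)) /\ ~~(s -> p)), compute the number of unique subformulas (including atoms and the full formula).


Formula: (((~((q \/ t) \/ (t /\ t)) \/ (~r \/ q)) /\ ((~(r \/ s) \/ ~t) \/ s)) /\ ~~(s -> p))
Subformulas found:
  1. r
  2. q
  3. s
  4. t
  5. p
  6. ~t
  7. ~r
  8. (r \/ s)
  9. (q \/ t)
  10. (t /\ t)
  11. (s -> p)
  12. (~r \/ q)
  13. ~(s -> p)
  14. ~(r \/ s)
  15. ~~(s -> p)
  16. (~(r \/ s) \/ ~t)
  17. ((q \/ t) \/ (t /\ t))
  18. ~((q \/ t) \/ (t /\ t))
  19. ((~(r \/ s) \/ ~t) \/ s)
  20. (~((q \/ t) \/ (t /\ t)) \/ (~r \/ q))
  21. ((~((q \/ t) \/ (t /\ t)) \/ (~r \/ q)) /\ ((~(r \/ s) \/ ~t) \/ s))
  22. (((~((q \/ t) \/ (t /\ t)) \/ (~r \/ q)) /\ ((~(r \/ s) \/ ~t) \/ s)) /\ ~~(s -> p))
Total distinct subformulas = 22

22


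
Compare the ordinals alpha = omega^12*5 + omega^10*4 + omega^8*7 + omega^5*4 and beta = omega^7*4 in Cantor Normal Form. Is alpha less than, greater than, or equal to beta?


Compare term by term from highest exponent:
alpha = omega^12*5 + omega^10*4 + omega^8*7 + omega^5*4
beta = omega^7*4
Term 1: alpha has omega^12*5, beta has omega^7*4
Term 2: alpha has omega^10*4, beta has omega^0*0
Term 3: alpha has omega^8*7, beta has omega^0*0
Term 4: alpha has omega^5*4, beta has omega^0*0
Result: alpha > beta

alpha > beta


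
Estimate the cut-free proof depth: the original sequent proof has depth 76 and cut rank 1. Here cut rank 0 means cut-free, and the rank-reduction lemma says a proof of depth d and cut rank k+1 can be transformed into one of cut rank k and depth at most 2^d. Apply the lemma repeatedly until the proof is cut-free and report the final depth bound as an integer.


Each rank reduction sends depth d to at most 2^d; cut rank r needs r reductions.
2_0(76) = 76
2_1(76) = 2^76 = 75557863725914323419136
Cut-free depth bound = 75557863725914323419136

75557863725914323419136


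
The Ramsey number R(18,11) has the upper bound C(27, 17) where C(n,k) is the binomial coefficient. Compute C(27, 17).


R(18,11) <= C(18+11-2, 18-1) = C(27, 17)
C(27, 17) = 27! / (17! * 10!)
= 8436285

8436285


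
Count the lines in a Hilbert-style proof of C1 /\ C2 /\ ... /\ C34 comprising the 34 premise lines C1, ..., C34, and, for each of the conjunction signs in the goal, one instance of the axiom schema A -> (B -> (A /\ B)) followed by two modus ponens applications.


Conjoining 34 premises:
- 34 premise lines
- the goal has 33 conjunction signs; each costs 1 axiom instance + 2 MP = 3 lines: 3 * 33 = 99
Total = 34 + 99 = 133 lines.

133


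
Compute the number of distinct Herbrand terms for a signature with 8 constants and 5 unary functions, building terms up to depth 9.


Herbrand terms by depth:
Depth 0: 8 constants
Depth 1: 40 new terms (running total: 48)
Depth 2: 200 new terms (running total: 248)
Depth 3: 1000 new terms (running total: 1248)
Depth 4: 5000 new terms (running total: 6248)
Depth 5: 25000 new terms (running total: 31248)
Depth 6: 125000 new terms (running total: 156248)
Depth 7: 625000 new terms (running total: 781248)
Depth 8: 3125000 new terms (running total: 3906248)
Depth 9: 15625000 new terms (running total: 19531248)
Total distinct ground terms = 19531248

19531248


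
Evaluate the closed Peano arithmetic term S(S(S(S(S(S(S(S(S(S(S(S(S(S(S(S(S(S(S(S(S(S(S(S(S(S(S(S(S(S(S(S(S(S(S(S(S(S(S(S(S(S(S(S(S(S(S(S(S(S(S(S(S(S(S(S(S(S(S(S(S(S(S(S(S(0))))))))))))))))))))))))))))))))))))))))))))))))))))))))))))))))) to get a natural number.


Counting successors applied to 0:
65 applications of S to 0 = 65

65


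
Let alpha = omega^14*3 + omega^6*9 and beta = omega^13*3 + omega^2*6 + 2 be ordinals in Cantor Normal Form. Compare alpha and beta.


Compare term by term from highest exponent:
alpha = omega^14*3 + omega^6*9
beta = omega^13*3 + omega^2*6 + 2
Term 1: alpha has omega^14*3, beta has omega^13*3
Term 2: alpha has omega^6*9, beta has omega^2*6
Term 3: alpha has omega^0*0, beta has omega^0*2
Result: alpha > beta

alpha > beta


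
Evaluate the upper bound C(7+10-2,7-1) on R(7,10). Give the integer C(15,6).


R(7,10) <= C(7+10-2, 7-1) = C(15, 6)
C(15, 6) = 15! / (6! * 9!)
= 5005

5005


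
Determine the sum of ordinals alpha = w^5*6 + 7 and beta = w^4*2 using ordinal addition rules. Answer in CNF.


Ordinal addition (w^5*6 + 7) + w^4*2:
alpha's leading term has exponent 5 > beta's exponent 4, so it survives.
alpha's tail term has exponent 0 < beta's exponent 4, so it is absorbed by beta.
In ordinal addition, any term followed by a strictly larger-exponent term is absorbed.
Result = w^5*6 + w^4*2

w^5*6 + w^4*2


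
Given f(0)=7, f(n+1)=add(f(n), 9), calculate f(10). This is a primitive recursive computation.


f(0) = 7
f(1) = add(f(0), 9) = add(7, 9) = 16
f(2) = add(f(1), 9) = add(16, 9) = 25
f(3) = add(f(2), 9) = add(25, 9) = 34
f(4) = add(f(3), 9) = add(34, 9) = 43
f(5) = add(f(4), 9) = add(43, 9) = 52
f(6) = add(f(5), 9) = add(52, 9) = 61
f(7) = add(f(6), 9) = add(61, 9) = 70
f(8) = add(f(7), 9) = add(70, 9) = 79
f(9) = add(f(8), 9) = add(79, 9) = 88
f(10) = add(f(9), 9) = add(88, 9) = 97


97


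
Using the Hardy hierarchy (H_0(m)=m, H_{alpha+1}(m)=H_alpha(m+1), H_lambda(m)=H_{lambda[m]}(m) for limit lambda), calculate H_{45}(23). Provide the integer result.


H_45(23):
For finite ordinals k, H_k(n) = n + k (each successor step adds 1).
H_45(23) = 23 + 45 = 68

68


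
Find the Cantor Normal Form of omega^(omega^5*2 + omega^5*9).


omega^(omega^5*2 + omega^5*9):
Both terms of the exponent have the same exponent 5, so they merge: omega^5*2 + omega^5*9 = omega^5*(2+9) = omega^5*11.
omega raised to a CNF ordinal is a single CNF term: Result = omega^(omega^5*11)

omega^(omega^5*11)


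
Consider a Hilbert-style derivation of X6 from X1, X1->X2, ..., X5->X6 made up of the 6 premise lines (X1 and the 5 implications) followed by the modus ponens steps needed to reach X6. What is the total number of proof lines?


We have 6 premise lines: X1 and 5 implications.
Each implication is detached once by MP, giving 5 MP lines.
6 premise lines + 5 MP lines = 11 total lines.

11


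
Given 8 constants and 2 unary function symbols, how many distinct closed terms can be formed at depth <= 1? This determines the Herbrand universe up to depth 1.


Herbrand terms by depth:
Depth 0: 8 constants
Depth 1: 16 new terms (running total: 24)
Total distinct ground terms = 24

24


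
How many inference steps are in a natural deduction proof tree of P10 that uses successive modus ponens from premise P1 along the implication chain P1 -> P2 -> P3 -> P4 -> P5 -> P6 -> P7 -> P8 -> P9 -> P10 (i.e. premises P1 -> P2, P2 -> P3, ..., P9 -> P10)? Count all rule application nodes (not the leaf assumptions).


We have a chain: P1 -> P2 -> P3 -> P4 -> P5 -> P6 -> P7 -> P8 -> P9 -> P10.
Each modus ponens application produces the next variable.
The chain has 10 propositions, so 10-1 = 9 modus ponens steps.
Total inference nodes = 9

9


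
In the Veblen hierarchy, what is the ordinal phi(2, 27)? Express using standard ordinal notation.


phi(2, 27):
phi(2, beta) = zeta_beta (the beta-th zeta number, fixed point of epsilon).
phi(2, 27) = zeta_27

zeta_27


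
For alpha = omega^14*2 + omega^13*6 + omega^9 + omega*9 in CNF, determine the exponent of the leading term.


CNF: omega^14*2 + omega^13*6 + omega^9 + omega*9
The leading term is omega^14*2, which has exponent 14.

14


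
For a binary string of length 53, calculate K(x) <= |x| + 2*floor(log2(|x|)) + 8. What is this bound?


floor(log2(53)) = 5
2 * 5 = 10
K(x) <= 53 + 10 + 8 = 71

71


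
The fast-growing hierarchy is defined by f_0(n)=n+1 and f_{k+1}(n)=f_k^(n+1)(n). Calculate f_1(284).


f_1(284) = f_0^285(284)
f_0 adds 1 each time, applied 285 times.
f_1(284) = 284 + 285 = 569

569


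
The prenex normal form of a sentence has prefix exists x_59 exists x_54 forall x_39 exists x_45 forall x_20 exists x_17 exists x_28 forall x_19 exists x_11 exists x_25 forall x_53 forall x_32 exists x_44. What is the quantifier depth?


Quantifier prefix has 13 quantifier symbols.
Quantifier depth = 13

13


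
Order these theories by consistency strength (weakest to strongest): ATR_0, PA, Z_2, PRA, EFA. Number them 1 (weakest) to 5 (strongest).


Ordering by consistency strength:
1. EFA
2. PRA
3. PA
4. ATR_0
5. Z_2


ATR_0=4, PA=3, Z_2=5, PRA=2, EFA=1


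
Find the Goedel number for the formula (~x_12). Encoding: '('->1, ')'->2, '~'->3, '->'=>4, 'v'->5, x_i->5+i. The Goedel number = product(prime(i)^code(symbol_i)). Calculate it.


Formula: (~x_12)
Symbol codes: [1, 3, 17, 2]
Primes: [2, 3, 5, 7]
p_1^1 = 2^1 = 2
p_2^3 = 3^3 = 27
p_3^17 = 5^17 = 762939453125
p_4^2 = 7^2 = 49
Product = 2018737792968750

2018737792968750


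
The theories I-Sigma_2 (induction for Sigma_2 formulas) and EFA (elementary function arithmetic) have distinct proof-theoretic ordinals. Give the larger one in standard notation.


Proof-theoretic ordinal of I-Sigma_2 (induction for Sigma_2 formulas): omega^(omega^omega)
Proof-theoretic ordinal of EFA (elementary function arithmetic): omega^3
Comparing: omega^3 < omega^(omega^omega).
The larger ordinal is omega^(omega^omega) (from I-Sigma_2 (induction for Sigma_2 formulas)).

omega^(omega^omega)


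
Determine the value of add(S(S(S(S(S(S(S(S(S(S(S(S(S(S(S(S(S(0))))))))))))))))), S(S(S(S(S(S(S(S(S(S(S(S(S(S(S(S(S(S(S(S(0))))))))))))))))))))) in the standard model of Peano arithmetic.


add(S^17(0), S^20(0)):
S^17(0) = 17
S^20(0) = 20
17 + 20 = 37

37


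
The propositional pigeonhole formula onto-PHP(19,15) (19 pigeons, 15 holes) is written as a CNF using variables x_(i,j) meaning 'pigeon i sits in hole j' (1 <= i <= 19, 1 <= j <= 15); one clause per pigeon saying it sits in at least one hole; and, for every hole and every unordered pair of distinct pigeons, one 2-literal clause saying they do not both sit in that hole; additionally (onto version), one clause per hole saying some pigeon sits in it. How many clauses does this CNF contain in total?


onto-PHP(19,15): 19 pigeons, 15 holes, 19*15 = 285 variables.
- pigeon clauses: one per pigeon -> 19 clauses
- hole clauses: 15 holes * C(19,2) = 15 * 171 -> 2565 clauses
- onto clauses: one per hole -> 15 clauses
Total clauses = 19 + 2565 + 15 = 2599

2599


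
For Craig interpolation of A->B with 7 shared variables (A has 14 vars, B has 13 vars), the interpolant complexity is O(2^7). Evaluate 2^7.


Shared atoms = 7
Craig interpolant size bound = 2^7
= 128

128


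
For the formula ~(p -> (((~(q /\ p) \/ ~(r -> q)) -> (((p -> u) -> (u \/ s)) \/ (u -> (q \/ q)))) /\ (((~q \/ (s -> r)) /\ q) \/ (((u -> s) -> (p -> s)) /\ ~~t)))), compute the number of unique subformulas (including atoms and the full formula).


Formula: ~(p -> (((~(q /\ p) \/ ~(r -> q)) -> (((p -> u) -> (u \/ s)) \/ (u -> (q \/ q)))) /\ (((~q \/ (s -> r)) /\ q) \/ (((u -> s) -> (p -> s)) /\ ~~t))))
Subformulas found:
  1. r
  2. p
  3. q
  4. u
  5. s
  6. t
  7. ~t
  8. ~q
  9. ~~t
  10. (r -> q)
  11. (q /\ p)
  12. (s -> r)
  13. (u \/ s)
  14. (p -> u)
  15. (p -> s)
  16. (u -> s)
  17. (q \/ q)
  18. ~(r -> q)
  19. ~(q /\ p)
  20. (u -> (q \/ q))
  21. (~q \/ (s -> r))
  22. ((u -> s) -> (p -> s))
  23. ((p -> u) -> (u \/ s))
  24. ((~q \/ (s -> r)) /\ q)
  25. (~(q /\ p) \/ ~(r -> q))
  26. (((u -> s) -> (p -> s)) /\ ~~t)
  27. (((p -> u) -> (u \/ s)) \/ (u -> (q \/ q)))
  28. (((~q \/ (s -> r)) /\ q) \/ (((u -> s) -> (p -> s)) /\ ~~t))
  29. ((~(q /\ p) \/ ~(r -> q)) -> (((p -> u) -> (u \/ s)) \/ (u -> (q \/ q))))
  30. (((~(q /\ p) \/ ~(r -> q)) -> (((p -> u) -> (u \/ s)) \/ (u -> (q \/ q)))) /\ (((~q \/ (s -> r)) /\ q) \/ (((u -> s) -> (p -> s)) /\ ~~t)))
  31. (p -> (((~(q /\ p) \/ ~(r -> q)) -> (((p -> u) -> (u \/ s)) \/ (u -> (q \/ q)))) /\ (((~q \/ (s -> r)) /\ q) \/ (((u -> s) -> (p -> s)) /\ ~~t))))
  32. ~(p -> (((~(q /\ p) \/ ~(r -> q)) -> (((p -> u) -> (u \/ s)) \/ (u -> (q \/ q)))) /\ (((~q \/ (s -> r)) /\ q) \/ (((u -> s) -> (p -> s)) /\ ~~t))))
Total distinct subformulas = 32

32


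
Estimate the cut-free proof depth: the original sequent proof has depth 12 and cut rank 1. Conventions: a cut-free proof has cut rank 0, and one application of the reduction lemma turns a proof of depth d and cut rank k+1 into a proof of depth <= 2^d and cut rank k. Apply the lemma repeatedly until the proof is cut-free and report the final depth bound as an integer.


Each rank reduction sends depth d to at most 2^d; cut rank r needs r reductions.
2_0(12) = 12
2_1(12) = 2^12 = 4096
Cut-free depth bound = 4096

4096


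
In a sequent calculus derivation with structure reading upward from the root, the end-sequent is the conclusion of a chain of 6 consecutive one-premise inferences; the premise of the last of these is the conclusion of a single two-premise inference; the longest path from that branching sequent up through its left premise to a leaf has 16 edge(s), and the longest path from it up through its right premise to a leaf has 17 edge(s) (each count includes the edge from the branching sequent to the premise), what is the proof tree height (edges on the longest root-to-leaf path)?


Longest path through the left premise: 16 edges (measured from the branching sequent)
Longest path through the right premise: 17 edges
Height of the subtree rooted at the branching sequent: max(16, 17) = 17
The branching sequent sits 6 edges above the root (the chain of one-premise inferences), so height = 17 + 6 = 23

23


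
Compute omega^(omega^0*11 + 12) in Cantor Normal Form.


omega^(omega^0*11 + 12):
omega^0 = 1, so the exponent is 11 + 12 = 23 (finite ordinal addition).
Result = omega^23, already a single CNF term.

omega^23


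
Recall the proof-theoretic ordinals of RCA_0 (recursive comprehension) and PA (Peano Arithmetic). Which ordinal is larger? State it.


Proof-theoretic ordinal of RCA_0 (recursive comprehension): omega^omega
Proof-theoretic ordinal of PA (Peano Arithmetic): epsilon_0
Comparing: omega^omega < epsilon_0.
The larger ordinal is epsilon_0 (from PA (Peano Arithmetic)).

epsilon_0


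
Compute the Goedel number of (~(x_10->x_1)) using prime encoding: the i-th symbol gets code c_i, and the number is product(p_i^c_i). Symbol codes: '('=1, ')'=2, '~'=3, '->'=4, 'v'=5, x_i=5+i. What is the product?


Formula: (~(x_10->x_1))
Symbol codes: [1, 3, 1, 15, 4, 6, 2, 2]
Primes: [2, 3, 5, 7, 11, 13, 17, 19]
p_1^1 = 2^1 = 2
p_2^3 = 3^3 = 27
p_3^1 = 5^1 = 5
p_4^15 = 7^15 = 4747561509943
p_5^4 = 11^4 = 14641
p_6^6 = 13^6 = 4826809
p_7^2 = 17^2 = 289
p_8^2 = 19^2 = 361
Product = 9450836795887573110730031936610

9450836795887573110730031936610


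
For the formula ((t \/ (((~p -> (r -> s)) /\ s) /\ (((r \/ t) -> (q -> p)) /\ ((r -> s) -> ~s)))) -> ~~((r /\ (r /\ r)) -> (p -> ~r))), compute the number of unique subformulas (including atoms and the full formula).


Formula: ((t \/ (((~p -> (r -> s)) /\ s) /\ (((r \/ t) -> (q -> p)) /\ ((r -> s) -> ~s)))) -> ~~((r /\ (r /\ r)) -> (p -> ~r)))
Subformulas found:
  1. r
  2. q
  3. s
  4. t
  5. p
  6. ~p
  7. ~r
  8. ~s
  9. (r \/ t)
  10. (r /\ r)
  11. (q -> p)
  12. (r -> s)
  13. (p -> ~r)
  14. (r /\ (r /\ r))
  15. ((r -> s) -> ~s)
  16. (~p -> (r -> s))
  17. ((r \/ t) -> (q -> p))
  18. ((~p -> (r -> s)) /\ s)
  19. ((r /\ (r /\ r)) -> (p -> ~r))
  20. ~((r /\ (r /\ r)) -> (p -> ~r))
  21. ~~((r /\ (r /\ r)) -> (p -> ~r))
  22. (((r \/ t) -> (q -> p)) /\ ((r -> s) -> ~s))
  23. (((~p -> (r -> s)) /\ s) /\ (((r \/ t) -> (q -> p)) /\ ((r -> s) -> ~s)))
  24. (t \/ (((~p -> (r -> s)) /\ s) /\ (((r \/ t) -> (q -> p)) /\ ((r -> s) -> ~s))))
  25. ((t \/ (((~p -> (r -> s)) /\ s) /\ (((r \/ t) -> (q -> p)) /\ ((r -> s) -> ~s)))) -> ~~((r /\ (r /\ r)) -> (p -> ~r)))
Total distinct subformulas = 25

25


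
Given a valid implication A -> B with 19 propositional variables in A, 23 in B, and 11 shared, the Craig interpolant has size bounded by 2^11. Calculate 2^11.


Shared atoms = 11
Craig interpolant size bound = 2^11
= 2048

2048


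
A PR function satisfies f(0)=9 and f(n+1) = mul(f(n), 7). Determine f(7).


f(0) = 9
f(1) = mul(f(0), 7) = mul(9, 7) = 63
f(2) = mul(f(1), 7) = mul(63, 7) = 441
f(3) = mul(f(2), 7) = mul(441, 7) = 3087
f(4) = mul(f(3), 7) = mul(3087, 7) = 21609
f(5) = mul(f(4), 7) = mul(21609, 7) = 151263
f(6) = mul(f(5), 7) = mul(151263, 7) = 1058841
f(7) = mul(f(6), 7) = mul(1058841, 7) = 7411887


7411887


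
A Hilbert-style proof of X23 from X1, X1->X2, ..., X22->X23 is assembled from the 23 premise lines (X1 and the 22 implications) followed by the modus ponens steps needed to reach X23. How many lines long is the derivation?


We have 23 premise lines: X1 and 22 implications.
Each implication is detached once by MP, giving 22 MP lines.
23 premise lines + 22 MP lines = 45 total lines.

45


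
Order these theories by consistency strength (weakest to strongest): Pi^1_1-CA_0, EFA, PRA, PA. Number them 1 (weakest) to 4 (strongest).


Ordering by consistency strength:
1. EFA
2. PRA
3. PA
4. Pi^1_1-CA_0


Pi^1_1-CA_0=4, EFA=1, PRA=2, PA=3


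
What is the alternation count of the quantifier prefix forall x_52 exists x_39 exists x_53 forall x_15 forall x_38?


Walk the prefix and count type changes:
  position 1: forall -> exists <-- alternation
  position 2: exists -> exists
  position 3: exists -> forall <-- alternation
  position 4: forall -> forall
Total alternations = 2

2


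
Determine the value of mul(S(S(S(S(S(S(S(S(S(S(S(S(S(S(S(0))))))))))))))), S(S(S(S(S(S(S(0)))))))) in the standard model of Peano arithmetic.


mul(S^15(0), S^7(0)):
S^15(0) = 15
S^7(0) = 7
15 * 7 = 105

105


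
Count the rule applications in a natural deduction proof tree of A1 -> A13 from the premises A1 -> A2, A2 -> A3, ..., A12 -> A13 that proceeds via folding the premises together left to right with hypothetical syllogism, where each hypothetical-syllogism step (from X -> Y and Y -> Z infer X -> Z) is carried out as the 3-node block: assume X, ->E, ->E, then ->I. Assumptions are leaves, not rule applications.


There are 12 premises in the chain. The first HS step combines premises 1 and 2; each further premise needs one more HS step.
So 12 premises require 12 - 1 = 11 hypothetical-syllogism steps.
Each HS step uses 3 inference nodes (->E, ->E, ->I).
11 * 3 = 33 total inference nodes.

33


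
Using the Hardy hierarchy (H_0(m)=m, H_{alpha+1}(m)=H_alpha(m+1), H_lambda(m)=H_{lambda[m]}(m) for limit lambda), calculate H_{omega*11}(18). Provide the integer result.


H_{omega*11}(18):
For the Hardy hierarchy, H_{omega*k}(n) = 2^k * n.
2^11 = 2048.
2048 * 18 = 36864

36864


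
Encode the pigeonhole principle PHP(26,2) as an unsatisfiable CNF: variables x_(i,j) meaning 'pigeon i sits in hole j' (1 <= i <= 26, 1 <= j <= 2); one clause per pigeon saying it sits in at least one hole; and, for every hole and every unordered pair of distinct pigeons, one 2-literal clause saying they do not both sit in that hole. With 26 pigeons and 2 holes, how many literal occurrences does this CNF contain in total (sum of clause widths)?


PHP(26,2): 26 pigeons, 2 holes, 26*2 = 52 variables.
- pigeon clauses: one per pigeon -> 26 clauses of width 2 -> 52 literals
- hole clauses: 2 holes * C(26,2) = 2 * 325 -> 650 clauses of width 2 -> 1300 literals
Total literal occurrences = 52 + 1300 = 1352

1352


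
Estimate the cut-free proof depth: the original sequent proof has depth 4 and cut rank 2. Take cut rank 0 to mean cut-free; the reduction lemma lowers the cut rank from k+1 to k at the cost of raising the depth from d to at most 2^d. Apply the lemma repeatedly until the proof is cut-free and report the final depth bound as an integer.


Each rank reduction sends depth d to at most 2^d; cut rank r needs r reductions.
2_0(4) = 4
2_1(4) = 2^4 = 16
2_2(4) = 2^16 = 65536
Cut-free depth bound = 65536

65536


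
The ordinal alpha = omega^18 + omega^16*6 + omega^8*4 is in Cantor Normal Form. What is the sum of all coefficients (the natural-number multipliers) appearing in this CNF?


CNF: omega^18 + omega^16*6 + omega^8*4
Coefficients: 1 + 6 + 4 = 11

11


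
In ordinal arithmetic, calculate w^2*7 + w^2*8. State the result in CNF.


Ordinal addition w^2*7 + w^2*8:
Both terms have the same exponent 2.
w^e*c + w^e*d = w^e*(c+d).
Result = w^2*(7+8) = w^2*15

w^2*15


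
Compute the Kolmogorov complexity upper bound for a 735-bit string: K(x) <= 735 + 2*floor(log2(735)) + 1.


floor(log2(735)) = 9
2 * 9 = 18
K(x) <= 735 + 18 + 1 = 754

754


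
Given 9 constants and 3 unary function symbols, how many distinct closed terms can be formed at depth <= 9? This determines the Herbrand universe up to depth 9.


Herbrand terms by depth:
Depth 0: 9 constants
Depth 1: 27 new terms (running total: 36)
Depth 2: 81 new terms (running total: 117)
Depth 3: 243 new terms (running total: 360)
Depth 4: 729 new terms (running total: 1089)
Depth 5: 2187 new terms (running total: 3276)
Depth 6: 6561 new terms (running total: 9837)
Depth 7: 19683 new terms (running total: 29520)
Depth 8: 59049 new terms (running total: 88569)
Depth 9: 177147 new terms (running total: 265716)
Total distinct ground terms = 265716

265716


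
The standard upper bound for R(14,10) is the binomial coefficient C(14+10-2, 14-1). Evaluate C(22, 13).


R(14,10) <= C(14+10-2, 14-1) = C(22, 13)
C(22, 13) = 22! / (13! * 9!)
= 497420

497420


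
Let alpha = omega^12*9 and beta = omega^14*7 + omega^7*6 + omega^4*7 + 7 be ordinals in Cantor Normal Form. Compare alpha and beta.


Compare term by term from highest exponent:
alpha = omega^12*9
beta = omega^14*7 + omega^7*6 + omega^4*7 + 7
Term 1: alpha has omega^12*9, beta has omega^14*7
Term 2: alpha has omega^0*0, beta has omega^7*6
Term 3: alpha has omega^0*0, beta has omega^4*7
Term 4: alpha has omega^0*0, beta has omega^0*7
Result: alpha < beta

alpha < beta


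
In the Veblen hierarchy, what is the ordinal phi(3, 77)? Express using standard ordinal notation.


phi(3, 77):
phi(3, beta) = eta_beta (the beta-th eta number, fixed point of zeta).
phi(3, 77) = eta_77

eta_77


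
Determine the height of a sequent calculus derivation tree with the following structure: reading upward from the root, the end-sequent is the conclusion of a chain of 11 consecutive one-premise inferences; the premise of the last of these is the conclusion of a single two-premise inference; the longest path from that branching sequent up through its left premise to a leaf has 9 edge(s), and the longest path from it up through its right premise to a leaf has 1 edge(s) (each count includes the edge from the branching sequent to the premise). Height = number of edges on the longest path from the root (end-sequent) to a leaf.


Longest path through the left premise: 9 edges (measured from the branching sequent)
Longest path through the right premise: 1 edges
Height of the subtree rooted at the branching sequent: max(9, 1) = 9
The branching sequent sits 11 edges above the root (the chain of one-premise inferences), so height = 9 + 11 = 20

20


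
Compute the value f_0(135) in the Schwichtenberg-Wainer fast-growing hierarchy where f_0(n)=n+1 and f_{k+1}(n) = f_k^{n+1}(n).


f_0(135) = 135 + 1 = 136

136


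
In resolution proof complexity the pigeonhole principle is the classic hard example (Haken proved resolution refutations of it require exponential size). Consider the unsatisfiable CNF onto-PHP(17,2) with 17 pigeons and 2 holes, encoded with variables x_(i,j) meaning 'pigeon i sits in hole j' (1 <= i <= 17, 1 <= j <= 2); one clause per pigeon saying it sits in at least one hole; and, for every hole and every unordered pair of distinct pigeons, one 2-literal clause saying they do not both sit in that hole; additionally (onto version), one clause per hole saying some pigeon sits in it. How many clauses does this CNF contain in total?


onto-PHP(17,2): 17 pigeons, 2 holes, 17*2 = 34 variables.
- pigeon clauses: one per pigeon -> 17 clauses
- hole clauses: 2 holes * C(17,2) = 2 * 136 -> 272 clauses
- onto clauses: one per hole -> 2 clauses
Total clauses = 17 + 272 + 2 = 291

291


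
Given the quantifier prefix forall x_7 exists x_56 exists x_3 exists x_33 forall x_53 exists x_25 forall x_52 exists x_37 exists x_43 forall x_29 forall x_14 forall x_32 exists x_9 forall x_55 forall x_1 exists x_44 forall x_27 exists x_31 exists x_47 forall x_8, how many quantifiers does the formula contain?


Quantifier prefix has 20 quantifier symbols.
Quantifier depth = 20

20


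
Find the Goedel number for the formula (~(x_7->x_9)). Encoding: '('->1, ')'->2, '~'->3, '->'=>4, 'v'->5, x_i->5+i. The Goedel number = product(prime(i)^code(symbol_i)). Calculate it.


Formula: (~(x_7->x_9))
Symbol codes: [1, 3, 1, 12, 4, 14, 2, 2]
Primes: [2, 3, 5, 7, 11, 13, 17, 19]
p_1^1 = 2^1 = 2
p_2^3 = 3^3 = 27
p_3^1 = 5^1 = 5
p_4^12 = 7^12 = 13841287201
p_5^4 = 11^4 = 14641
p_6^14 = 13^14 = 3937376385699289
p_7^2 = 17^2 = 289
p_8^2 = 19^2 = 361
Product = 22476203829628862532233299673480762670

22476203829628862532233299673480762670


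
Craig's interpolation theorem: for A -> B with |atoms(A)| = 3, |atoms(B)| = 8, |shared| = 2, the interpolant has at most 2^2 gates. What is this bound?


Shared atoms = 2
Craig interpolant size bound = 2^2
= 4

4


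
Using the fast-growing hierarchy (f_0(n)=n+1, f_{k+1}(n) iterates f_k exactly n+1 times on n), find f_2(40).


f_2(40) = f_1^41(40)
f_1(m) = 2m + 1.
Iterating: f_1^k(n) = 2^k*(n+1) - 1.
f_2(40) = 2^41*(40+1) - 1 = 2199023255552*41 - 1 = 90159953477631

90159953477631


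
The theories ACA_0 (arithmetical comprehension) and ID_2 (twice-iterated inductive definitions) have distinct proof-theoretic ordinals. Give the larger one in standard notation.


Proof-theoretic ordinal of ACA_0 (arithmetical comprehension): epsilon_0
Proof-theoretic ordinal of ID_2 (twice-iterated inductive definitions): psi_0(epsilon_{Omega_2+1})
Comparing: epsilon_0 < psi_0(epsilon_{Omega_2+1}).
The larger ordinal is psi_0(epsilon_{Omega_2+1}) (from ID_2 (twice-iterated inductive definitions)).

psi_0(epsilon_{Omega_2+1})


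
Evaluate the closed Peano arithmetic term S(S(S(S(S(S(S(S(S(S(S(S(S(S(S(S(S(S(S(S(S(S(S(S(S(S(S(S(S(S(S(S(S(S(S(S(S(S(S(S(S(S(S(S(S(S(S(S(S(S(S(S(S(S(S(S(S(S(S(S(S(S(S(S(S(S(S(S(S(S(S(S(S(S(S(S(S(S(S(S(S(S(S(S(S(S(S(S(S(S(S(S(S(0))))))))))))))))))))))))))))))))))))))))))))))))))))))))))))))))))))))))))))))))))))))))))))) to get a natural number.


Counting successors applied to 0:
93 applications of S to 0 = 93

93


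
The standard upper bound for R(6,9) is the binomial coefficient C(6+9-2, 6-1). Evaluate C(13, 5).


R(6,9) <= C(6+9-2, 6-1) = C(13, 5)
C(13, 5) = 13! / (5! * 8!)
= 1287

1287


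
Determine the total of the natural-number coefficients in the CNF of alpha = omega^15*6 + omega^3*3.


CNF: omega^15*6 + omega^3*3
Coefficients: 6 + 3 = 9

9


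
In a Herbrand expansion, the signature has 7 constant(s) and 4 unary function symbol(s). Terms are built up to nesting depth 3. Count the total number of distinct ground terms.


Herbrand terms by depth:
Depth 0: 7 constants
Depth 1: 28 new terms (running total: 35)
Depth 2: 112 new terms (running total: 147)
Depth 3: 448 new terms (running total: 595)
Total distinct ground terms = 595

595


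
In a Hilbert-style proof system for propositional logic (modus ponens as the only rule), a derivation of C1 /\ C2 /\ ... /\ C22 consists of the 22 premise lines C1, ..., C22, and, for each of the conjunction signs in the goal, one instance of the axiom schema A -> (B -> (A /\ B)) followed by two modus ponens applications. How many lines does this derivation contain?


Conjoining 22 premises:
- 22 premise lines
- the goal has 21 conjunction signs; each costs 1 axiom instance + 2 MP = 3 lines: 3 * 21 = 63
Total = 22 + 63 = 85 lines.

85


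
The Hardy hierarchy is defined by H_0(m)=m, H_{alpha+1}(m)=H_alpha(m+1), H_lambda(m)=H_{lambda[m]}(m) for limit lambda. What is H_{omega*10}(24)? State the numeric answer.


H_{omega*10}(24):
For the Hardy hierarchy, H_{omega*k}(n) = 2^k * n.
2^10 = 1024.
1024 * 24 = 24576

24576


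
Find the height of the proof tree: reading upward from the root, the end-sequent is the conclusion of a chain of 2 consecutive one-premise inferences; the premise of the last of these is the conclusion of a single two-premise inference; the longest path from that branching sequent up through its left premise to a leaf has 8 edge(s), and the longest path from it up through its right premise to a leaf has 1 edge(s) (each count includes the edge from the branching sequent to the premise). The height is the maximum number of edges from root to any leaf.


Longest path through the left premise: 8 edges (measured from the branching sequent)
Longest path through the right premise: 1 edges
Height of the subtree rooted at the branching sequent: max(8, 1) = 8
The branching sequent sits 2 edges above the root (the chain of one-premise inferences), so height = 8 + 2 = 10

10


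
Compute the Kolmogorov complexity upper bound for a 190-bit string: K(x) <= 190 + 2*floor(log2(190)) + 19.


floor(log2(190)) = 7
2 * 7 = 14
K(x) <= 190 + 14 + 19 = 223

223


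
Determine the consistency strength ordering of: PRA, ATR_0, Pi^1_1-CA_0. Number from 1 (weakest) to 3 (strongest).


Ordering by consistency strength:
1. PRA
2. ATR_0
3. Pi^1_1-CA_0


PRA=1, ATR_0=2, Pi^1_1-CA_0=3


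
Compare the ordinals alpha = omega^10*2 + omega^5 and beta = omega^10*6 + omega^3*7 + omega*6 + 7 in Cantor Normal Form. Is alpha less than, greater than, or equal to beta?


Compare term by term from highest exponent:
alpha = omega^10*2 + omega^5
beta = omega^10*6 + omega^3*7 + omega*6 + 7
Term 1: alpha has omega^10*2, beta has omega^10*6
Term 2: alpha has omega^5*1, beta has omega^3*7
Term 3: alpha has omega^0*0, beta has omega^1*6
Term 4: alpha has omega^0*0, beta has omega^0*7
Result: alpha < beta

alpha < beta


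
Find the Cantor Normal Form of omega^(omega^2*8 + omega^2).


omega^(omega^2*8 + omega^2):
Both terms of the exponent have the same exponent 2, so they merge: omega^2*8 + omega^2 = omega^2*(8+1) = omega^2*9.
omega raised to a CNF ordinal is a single CNF term: Result = omega^(omega^2*9)

omega^(omega^2*9)


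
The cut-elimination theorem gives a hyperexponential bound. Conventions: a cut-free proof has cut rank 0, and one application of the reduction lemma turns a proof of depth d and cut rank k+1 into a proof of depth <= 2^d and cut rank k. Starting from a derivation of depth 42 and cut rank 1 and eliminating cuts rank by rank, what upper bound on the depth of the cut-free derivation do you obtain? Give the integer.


Each rank reduction sends depth d to at most 2^d; cut rank r needs r reductions.
2_0(42) = 42
2_1(42) = 2^42 = 4398046511104
Cut-free depth bound = 4398046511104

4398046511104


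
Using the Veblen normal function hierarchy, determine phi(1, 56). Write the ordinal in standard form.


phi(1, 56):
phi(1, beta) = epsilon_beta (the beta-th epsilon number).
phi(1, 56) = epsilon_56

epsilon_56


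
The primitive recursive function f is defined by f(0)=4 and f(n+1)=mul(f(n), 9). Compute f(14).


f(0) = 4
f(1) = mul(f(0), 9) = mul(4, 9) = 36
f(2) = mul(f(1), 9) = mul(36, 9) = 324
f(3) = mul(f(2), 9) = mul(324, 9) = 2916
f(4) = mul(f(3), 9) = mul(2916, 9) = 26244
f(5) = mul(f(4), 9) = mul(26244, 9) = 236196
f(6) = mul(f(5), 9) = mul(236196, 9) = 2125764
f(7) = mul(f(6), 9) = mul(2125764, 9) = 19131876
f(8) = mul(f(7), 9) = mul(19131876, 9) = 172186884
f(9) = mul(f(8), 9) = mul(172186884, 9) = 1549681956
f(10) = mul(f(9), 9) = mul(1549681956, 9) = 13947137604
f(11) = mul(f(10), 9) = mul(13947137604, 9) = 125524238436
f(12) = mul(f(11), 9) = mul(125524238436, 9) = 1129718145924
f(13) = mul(f(12), 9) = mul(1129718145924, 9) = 10167463313316
f(14) = mul(f(13), 9) = mul(10167463313316, 9) = 91507169819844


91507169819844


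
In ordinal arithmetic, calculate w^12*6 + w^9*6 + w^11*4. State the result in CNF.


Ordinal addition (w^12*6 + w^9*6) + w^11*4:
alpha's leading term has exponent 12 > beta's exponent 11, so it survives.
alpha's tail term has exponent 9 < beta's exponent 11, so it is absorbed by beta.
In ordinal addition, any term followed by a strictly larger-exponent term is absorbed.
Result = w^12*6 + w^11*4

w^12*6 + w^11*4


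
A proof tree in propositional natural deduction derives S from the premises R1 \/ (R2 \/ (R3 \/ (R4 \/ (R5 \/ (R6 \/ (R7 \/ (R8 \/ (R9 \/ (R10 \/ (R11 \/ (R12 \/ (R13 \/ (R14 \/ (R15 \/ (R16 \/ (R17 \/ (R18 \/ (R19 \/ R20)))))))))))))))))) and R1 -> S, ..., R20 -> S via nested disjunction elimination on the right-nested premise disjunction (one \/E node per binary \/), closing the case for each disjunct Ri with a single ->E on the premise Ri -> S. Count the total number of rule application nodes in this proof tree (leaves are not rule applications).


The premise R1 \/ (R2 \/ (R3 \/ (R4 \/ (R5 \/ (R6 \/ (R7 \/ (R8 \/ (R9 \/ (R10 \/ (R11 \/ (R12 \/ (R13 \/ (R14 \/ (R15 \/ (R16 \/ (R17 \/ (R18 \/ (R19 \/ R20)))))))))))))))))) contains 20 disjuncts, hence 19 binary \/ connectives.
- Each binary \/ is eliminated once: 19 \/E nodes.
- Each of the 20 cases Ri derives S by one ->E with Ri -> S: 20 ->E nodes.
Total = 19 + 20 = 39

39


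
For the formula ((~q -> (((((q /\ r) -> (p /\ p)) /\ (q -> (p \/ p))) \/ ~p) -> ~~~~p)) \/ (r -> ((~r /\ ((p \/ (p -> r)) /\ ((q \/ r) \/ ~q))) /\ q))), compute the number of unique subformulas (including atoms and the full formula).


Formula: ((~q -> (((((q /\ r) -> (p /\ p)) /\ (q -> (p \/ p))) \/ ~p) -> ~~~~p)) \/ (r -> ((~r /\ ((p \/ (p -> r)) /\ ((q \/ r) \/ ~q))) /\ q)))
Subformulas found:
  1. r
  2. q
  3. p
  4. ~p
  5. ~r
  6. ~q
  7. ~~p
  8. ~~~p
  9. ~~~~p
  10. (p \/ p)
  11. (q /\ r)
  12. (q \/ r)
  13. (p /\ p)
  14. (p -> r)
  15. (p \/ (p -> r))
  16. (q -> (p \/ p))
  17. ((q \/ r) \/ ~q)
  18. ((q /\ r) -> (p /\ p))
  19. ((p \/ (p -> r)) /\ ((q \/ r) \/ ~q))
  20. (((q /\ r) -> (p /\ p)) /\ (q -> (p \/ p)))
  21. (~r /\ ((p \/ (p -> r)) /\ ((q \/ r) \/ ~q)))
  22. ((((q /\ r) -> (p /\ p)) /\ (q -> (p \/ p))) \/ ~p)
  23. ((~r /\ ((p \/ (p -> r)) /\ ((q \/ r) \/ ~q))) /\ q)
  24. (r -> ((~r /\ ((p \/ (p -> r)) /\ ((q \/ r) \/ ~q))) /\ q))
  25. (((((q /\ r) -> (p /\ p)) /\ (q -> (p \/ p))) \/ ~p) -> ~~~~p)
  26. (~q -> (((((q /\ r) -> (p /\ p)) /\ (q -> (p \/ p))) \/ ~p) -> ~~~~p))
  27. ((~q -> (((((q /\ r) -> (p /\ p)) /\ (q -> (p \/ p))) \/ ~p) -> ~~~~p)) \/ (r -> ((~r /\ ((p \/ (p -> r)) /\ ((q \/ r) \/ ~q))) /\ q)))
Total distinct subformulas = 27

27


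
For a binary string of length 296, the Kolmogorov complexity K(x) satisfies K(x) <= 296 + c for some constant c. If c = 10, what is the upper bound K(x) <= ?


K(x) <= |x| + c = 296 + 10 = 306

306


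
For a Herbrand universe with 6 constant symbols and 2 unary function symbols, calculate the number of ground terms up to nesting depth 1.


Herbrand terms by depth:
Depth 0: 6 constants
Depth 1: 12 new terms (running total: 18)
Total distinct ground terms = 18

18


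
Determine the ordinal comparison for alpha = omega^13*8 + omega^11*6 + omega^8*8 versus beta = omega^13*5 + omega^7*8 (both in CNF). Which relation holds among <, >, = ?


Compare term by term from highest exponent:
alpha = omega^13*8 + omega^11*6 + omega^8*8
beta = omega^13*5 + omega^7*8
Term 1: alpha has omega^13*8, beta has omega^13*5
Term 2: alpha has omega^11*6, beta has omega^7*8
Term 3: alpha has omega^8*8, beta has omega^0*0
Result: alpha > beta

alpha > beta


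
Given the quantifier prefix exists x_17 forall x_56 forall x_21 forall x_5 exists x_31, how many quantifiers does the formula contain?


Quantifier prefix has 5 quantifier symbols.
Quantifier depth = 5

5


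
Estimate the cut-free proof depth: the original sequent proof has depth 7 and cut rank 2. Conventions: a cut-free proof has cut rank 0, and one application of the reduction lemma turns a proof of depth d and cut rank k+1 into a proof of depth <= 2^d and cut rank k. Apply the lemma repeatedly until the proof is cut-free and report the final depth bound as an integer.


Each rank reduction sends depth d to at most 2^d; cut rank r needs r reductions.
2_0(7) = 7
2_1(7) = 2^7 = 128
2_2(7) = 2^128 = 340282366920938463463374607431768211456
Cut-free depth bound = 340282366920938463463374607431768211456

340282366920938463463374607431768211456


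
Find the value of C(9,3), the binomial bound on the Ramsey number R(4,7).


R(4,7) <= C(4+7-2, 4-1) = C(9, 3)
C(9, 3) = 9! / (3! * 6!)
= 84

84


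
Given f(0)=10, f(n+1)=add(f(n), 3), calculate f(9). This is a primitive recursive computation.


f(0) = 10
f(1) = add(f(0), 3) = add(10, 3) = 13
f(2) = add(f(1), 3) = add(13, 3) = 16
f(3) = add(f(2), 3) = add(16, 3) = 19
f(4) = add(f(3), 3) = add(19, 3) = 22
f(5) = add(f(4), 3) = add(22, 3) = 25
f(6) = add(f(5), 3) = add(25, 3) = 28
f(7) = add(f(6), 3) = add(28, 3) = 31
f(8) = add(f(7), 3) = add(31, 3) = 34
f(9) = add(f(8), 3) = add(34, 3) = 37


37


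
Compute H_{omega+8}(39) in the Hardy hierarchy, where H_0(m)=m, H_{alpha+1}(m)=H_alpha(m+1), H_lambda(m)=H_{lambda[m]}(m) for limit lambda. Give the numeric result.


H_{omega+8}(39):
Unwind the 8 successor steps: H_{omega+8}(39) = H_omega(39+8) = H_omega(47).
H_omega(m) = H_m(m) = m + m = 2m.
Result = 2 * 47 = 94

94


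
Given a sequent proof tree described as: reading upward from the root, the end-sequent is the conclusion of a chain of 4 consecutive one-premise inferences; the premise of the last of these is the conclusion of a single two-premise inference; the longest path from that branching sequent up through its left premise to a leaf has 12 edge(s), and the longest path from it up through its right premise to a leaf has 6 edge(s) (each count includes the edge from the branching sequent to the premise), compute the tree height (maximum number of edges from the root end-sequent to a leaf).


Longest path through the left premise: 12 edges (measured from the branching sequent)
Longest path through the right premise: 6 edges
Height of the subtree rooted at the branching sequent: max(12, 6) = 12
The branching sequent sits 4 edges above the root (the chain of one-premise inferences), so height = 12 + 4 = 16

16
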